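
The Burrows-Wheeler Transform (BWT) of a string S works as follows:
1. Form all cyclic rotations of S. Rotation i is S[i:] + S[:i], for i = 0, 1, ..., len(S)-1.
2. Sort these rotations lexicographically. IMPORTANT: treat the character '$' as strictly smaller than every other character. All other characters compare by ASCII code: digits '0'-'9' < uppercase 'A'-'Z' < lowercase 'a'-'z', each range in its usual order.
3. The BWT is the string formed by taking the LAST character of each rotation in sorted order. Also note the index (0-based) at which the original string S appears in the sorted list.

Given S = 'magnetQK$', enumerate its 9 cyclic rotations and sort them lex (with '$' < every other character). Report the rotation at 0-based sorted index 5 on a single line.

Answer: gnetQK$ma

Derivation:
All 9 rotations (rotation i = S[i:]+S[:i]):
  rot[0] = magnetQK$
  rot[1] = agnetQK$m
  rot[2] = gnetQK$ma
  rot[3] = netQK$mag
  rot[4] = etQK$magn
  rot[5] = tQK$magne
  rot[6] = QK$magnet
  rot[7] = K$magnetQ
  rot[8] = $magnetQK
Sorted (with $ < everything):
  sorted[0] = $magnetQK
  sorted[1] = K$magnetQ
  sorted[2] = QK$magnet
  sorted[3] = agnetQK$m
  sorted[4] = etQK$magn
  sorted[5] = gnetQK$ma
  sorted[6] = magnetQK$
  sorted[7] = netQK$mag
  sorted[8] = tQK$magne
sorted[5] = gnetQK$ma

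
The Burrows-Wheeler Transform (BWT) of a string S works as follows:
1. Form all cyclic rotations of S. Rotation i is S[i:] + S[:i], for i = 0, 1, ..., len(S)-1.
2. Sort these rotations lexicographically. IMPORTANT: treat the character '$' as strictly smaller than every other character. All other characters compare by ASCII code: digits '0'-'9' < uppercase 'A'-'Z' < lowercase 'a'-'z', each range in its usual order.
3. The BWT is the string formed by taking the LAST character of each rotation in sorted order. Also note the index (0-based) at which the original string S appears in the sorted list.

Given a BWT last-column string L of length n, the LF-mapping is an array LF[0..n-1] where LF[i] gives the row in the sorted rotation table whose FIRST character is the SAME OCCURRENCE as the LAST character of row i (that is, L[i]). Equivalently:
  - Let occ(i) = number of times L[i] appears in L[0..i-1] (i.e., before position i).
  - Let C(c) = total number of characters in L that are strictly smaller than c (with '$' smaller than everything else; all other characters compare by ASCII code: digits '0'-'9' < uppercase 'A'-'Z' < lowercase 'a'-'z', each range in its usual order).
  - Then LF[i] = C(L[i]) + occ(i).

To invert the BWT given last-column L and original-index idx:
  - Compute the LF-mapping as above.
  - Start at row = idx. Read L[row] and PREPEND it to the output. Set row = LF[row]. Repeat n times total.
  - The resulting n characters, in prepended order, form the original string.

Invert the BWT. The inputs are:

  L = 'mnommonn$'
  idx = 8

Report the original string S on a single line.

Answer: onnommnm$

Derivation:
LF mapping: 1 4 7 2 3 8 5 6 0
Walk LF starting at row 8, prepending L[row]:
  step 1: row=8, L[8]='$', prepend. Next row=LF[8]=0
  step 2: row=0, L[0]='m', prepend. Next row=LF[0]=1
  step 3: row=1, L[1]='n', prepend. Next row=LF[1]=4
  step 4: row=4, L[4]='m', prepend. Next row=LF[4]=3
  step 5: row=3, L[3]='m', prepend. Next row=LF[3]=2
  step 6: row=2, L[2]='o', prepend. Next row=LF[2]=7
  step 7: row=7, L[7]='n', prepend. Next row=LF[7]=6
  step 8: row=6, L[6]='n', prepend. Next row=LF[6]=5
  step 9: row=5, L[5]='o', prepend. Next row=LF[5]=8
Reversed output: onnommnm$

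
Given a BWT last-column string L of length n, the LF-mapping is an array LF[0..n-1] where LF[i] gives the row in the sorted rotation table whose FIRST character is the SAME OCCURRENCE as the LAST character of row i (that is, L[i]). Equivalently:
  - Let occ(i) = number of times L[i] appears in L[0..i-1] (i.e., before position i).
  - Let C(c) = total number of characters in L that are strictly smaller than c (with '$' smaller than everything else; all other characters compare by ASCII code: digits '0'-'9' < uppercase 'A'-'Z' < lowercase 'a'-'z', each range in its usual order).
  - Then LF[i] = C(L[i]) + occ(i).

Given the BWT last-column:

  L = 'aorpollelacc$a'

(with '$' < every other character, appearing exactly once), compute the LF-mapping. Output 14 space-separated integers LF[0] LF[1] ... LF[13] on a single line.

Char counts: '$':1, 'a':3, 'c':2, 'e':1, 'l':3, 'o':2, 'p':1, 'r':1
C (first-col start): C('$')=0, C('a')=1, C('c')=4, C('e')=6, C('l')=7, C('o')=10, C('p')=12, C('r')=13
L[0]='a': occ=0, LF[0]=C('a')+0=1+0=1
L[1]='o': occ=0, LF[1]=C('o')+0=10+0=10
L[2]='r': occ=0, LF[2]=C('r')+0=13+0=13
L[3]='p': occ=0, LF[3]=C('p')+0=12+0=12
L[4]='o': occ=1, LF[4]=C('o')+1=10+1=11
L[5]='l': occ=0, LF[5]=C('l')+0=7+0=7
L[6]='l': occ=1, LF[6]=C('l')+1=7+1=8
L[7]='e': occ=0, LF[7]=C('e')+0=6+0=6
L[8]='l': occ=2, LF[8]=C('l')+2=7+2=9
L[9]='a': occ=1, LF[9]=C('a')+1=1+1=2
L[10]='c': occ=0, LF[10]=C('c')+0=4+0=4
L[11]='c': occ=1, LF[11]=C('c')+1=4+1=5
L[12]='$': occ=0, LF[12]=C('$')+0=0+0=0
L[13]='a': occ=2, LF[13]=C('a')+2=1+2=3

Answer: 1 10 13 12 11 7 8 6 9 2 4 5 0 3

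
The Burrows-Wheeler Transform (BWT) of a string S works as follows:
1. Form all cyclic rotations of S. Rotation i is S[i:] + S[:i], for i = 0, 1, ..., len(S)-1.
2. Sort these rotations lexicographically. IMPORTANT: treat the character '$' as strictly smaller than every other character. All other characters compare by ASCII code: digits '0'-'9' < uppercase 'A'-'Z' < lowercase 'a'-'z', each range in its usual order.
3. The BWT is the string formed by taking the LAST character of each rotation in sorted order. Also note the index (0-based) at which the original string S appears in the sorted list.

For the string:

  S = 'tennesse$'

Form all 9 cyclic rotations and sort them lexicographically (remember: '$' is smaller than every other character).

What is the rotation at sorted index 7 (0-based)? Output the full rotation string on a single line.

Answer: sse$tenne

Derivation:
All 9 rotations (rotation i = S[i:]+S[:i]):
  rot[0] = tennesse$
  rot[1] = ennesse$t
  rot[2] = nnesse$te
  rot[3] = nesse$ten
  rot[4] = esse$tenn
  rot[5] = sse$tenne
  rot[6] = se$tennes
  rot[7] = e$tenness
  rot[8] = $tennesse
Sorted (with $ < everything):
  sorted[0] = $tennesse
  sorted[1] = e$tenness
  sorted[2] = ennesse$t
  sorted[3] = esse$tenn
  sorted[4] = nesse$ten
  sorted[5] = nnesse$te
  sorted[6] = se$tennes
  sorted[7] = sse$tenne
  sorted[8] = tennesse$
sorted[7] = sse$tenne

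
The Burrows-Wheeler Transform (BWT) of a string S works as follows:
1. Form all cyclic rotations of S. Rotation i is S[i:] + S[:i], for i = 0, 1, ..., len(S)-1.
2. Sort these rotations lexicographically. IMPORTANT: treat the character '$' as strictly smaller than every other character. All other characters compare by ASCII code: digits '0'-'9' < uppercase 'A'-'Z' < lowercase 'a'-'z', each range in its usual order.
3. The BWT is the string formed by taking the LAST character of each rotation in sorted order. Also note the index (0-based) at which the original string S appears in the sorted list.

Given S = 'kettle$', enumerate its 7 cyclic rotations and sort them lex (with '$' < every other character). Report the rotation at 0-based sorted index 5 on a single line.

All 7 rotations (rotation i = S[i:]+S[:i]):
  rot[0] = kettle$
  rot[1] = ettle$k
  rot[2] = ttle$ke
  rot[3] = tle$ket
  rot[4] = le$kett
  rot[5] = e$kettl
  rot[6] = $kettle
Sorted (with $ < everything):
  sorted[0] = $kettle
  sorted[1] = e$kettl
  sorted[2] = ettle$k
  sorted[3] = kettle$
  sorted[4] = le$kett
  sorted[5] = tle$ket
  sorted[6] = ttle$ke
sorted[5] = tle$ket

Answer: tle$ket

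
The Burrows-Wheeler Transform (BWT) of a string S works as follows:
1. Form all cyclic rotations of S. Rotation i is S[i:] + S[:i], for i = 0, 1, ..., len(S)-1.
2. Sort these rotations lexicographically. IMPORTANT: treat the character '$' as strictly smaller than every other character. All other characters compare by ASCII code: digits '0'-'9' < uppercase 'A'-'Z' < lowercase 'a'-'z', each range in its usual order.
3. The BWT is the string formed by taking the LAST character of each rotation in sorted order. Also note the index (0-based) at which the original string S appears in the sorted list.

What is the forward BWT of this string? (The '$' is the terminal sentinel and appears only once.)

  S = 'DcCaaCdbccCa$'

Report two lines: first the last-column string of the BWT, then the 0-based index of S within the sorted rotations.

Answer: acca$CaCdcDbC
4

Derivation:
All 13 rotations (rotation i = S[i:]+S[:i]):
  rot[0] = DcCaaCdbccCa$
  rot[1] = cCaaCdbccCa$D
  rot[2] = CaaCdbccCa$Dc
  rot[3] = aaCdbccCa$DcC
  rot[4] = aCdbccCa$DcCa
  rot[5] = CdbccCa$DcCaa
  rot[6] = dbccCa$DcCaaC
  rot[7] = bccCa$DcCaaCd
  rot[8] = ccCa$DcCaaCdb
  rot[9] = cCa$DcCaaCdbc
  rot[10] = Ca$DcCaaCdbcc
  rot[11] = a$DcCaaCdbccC
  rot[12] = $DcCaaCdbccCa
Sorted (with $ < everything):
  sorted[0] = $DcCaaCdbccCa  (last char: 'a')
  sorted[1] = Ca$DcCaaCdbcc  (last char: 'c')
  sorted[2] = CaaCdbccCa$Dc  (last char: 'c')
  sorted[3] = CdbccCa$DcCaa  (last char: 'a')
  sorted[4] = DcCaaCdbccCa$  (last char: '$')
  sorted[5] = a$DcCaaCdbccC  (last char: 'C')
  sorted[6] = aCdbccCa$DcCa  (last char: 'a')
  sorted[7] = aaCdbccCa$DcC  (last char: 'C')
  sorted[8] = bccCa$DcCaaCd  (last char: 'd')
  sorted[9] = cCa$DcCaaCdbc  (last char: 'c')
  sorted[10] = cCaaCdbccCa$D  (last char: 'D')
  sorted[11] = ccCa$DcCaaCdb  (last char: 'b')
  sorted[12] = dbccCa$DcCaaC  (last char: 'C')
Last column: acca$CaCdcDbC
Original string S is at sorted index 4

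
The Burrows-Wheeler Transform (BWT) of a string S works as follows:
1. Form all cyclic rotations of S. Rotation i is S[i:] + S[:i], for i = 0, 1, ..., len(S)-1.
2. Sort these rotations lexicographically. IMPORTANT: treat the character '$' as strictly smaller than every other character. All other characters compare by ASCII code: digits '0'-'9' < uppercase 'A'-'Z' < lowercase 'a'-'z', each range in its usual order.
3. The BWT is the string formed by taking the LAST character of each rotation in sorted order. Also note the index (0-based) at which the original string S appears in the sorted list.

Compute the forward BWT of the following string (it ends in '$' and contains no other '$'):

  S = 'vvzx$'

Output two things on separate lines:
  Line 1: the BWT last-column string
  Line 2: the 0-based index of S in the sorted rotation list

Answer: x$vzv
1

Derivation:
All 5 rotations (rotation i = S[i:]+S[:i]):
  rot[0] = vvzx$
  rot[1] = vzx$v
  rot[2] = zx$vv
  rot[3] = x$vvz
  rot[4] = $vvzx
Sorted (with $ < everything):
  sorted[0] = $vvzx  (last char: 'x')
  sorted[1] = vvzx$  (last char: '$')
  sorted[2] = vzx$v  (last char: 'v')
  sorted[3] = x$vvz  (last char: 'z')
  sorted[4] = zx$vv  (last char: 'v')
Last column: x$vzv
Original string S is at sorted index 1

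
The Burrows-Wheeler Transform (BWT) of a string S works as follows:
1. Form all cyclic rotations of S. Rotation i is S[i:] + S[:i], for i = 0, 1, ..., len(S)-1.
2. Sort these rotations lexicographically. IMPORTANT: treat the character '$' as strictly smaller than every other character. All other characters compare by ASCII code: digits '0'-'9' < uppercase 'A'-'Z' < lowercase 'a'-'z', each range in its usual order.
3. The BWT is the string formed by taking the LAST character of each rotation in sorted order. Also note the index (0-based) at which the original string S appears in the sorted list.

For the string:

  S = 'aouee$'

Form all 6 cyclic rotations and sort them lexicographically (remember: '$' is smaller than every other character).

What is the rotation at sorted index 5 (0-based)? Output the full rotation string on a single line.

All 6 rotations (rotation i = S[i:]+S[:i]):
  rot[0] = aouee$
  rot[1] = ouee$a
  rot[2] = uee$ao
  rot[3] = ee$aou
  rot[4] = e$aoue
  rot[5] = $aouee
Sorted (with $ < everything):
  sorted[0] = $aouee
  sorted[1] = aouee$
  sorted[2] = e$aoue
  sorted[3] = ee$aou
  sorted[4] = ouee$a
  sorted[5] = uee$ao
sorted[5] = uee$ao

Answer: uee$ao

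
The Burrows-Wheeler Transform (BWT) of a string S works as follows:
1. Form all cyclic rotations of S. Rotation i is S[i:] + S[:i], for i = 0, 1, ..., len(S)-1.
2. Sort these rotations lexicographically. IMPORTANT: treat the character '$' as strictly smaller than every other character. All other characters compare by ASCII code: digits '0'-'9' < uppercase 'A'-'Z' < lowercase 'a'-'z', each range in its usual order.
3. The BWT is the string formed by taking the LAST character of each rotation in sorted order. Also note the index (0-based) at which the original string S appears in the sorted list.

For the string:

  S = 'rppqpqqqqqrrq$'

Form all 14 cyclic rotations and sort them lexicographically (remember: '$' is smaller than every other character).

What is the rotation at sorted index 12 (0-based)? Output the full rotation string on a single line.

All 14 rotations (rotation i = S[i:]+S[:i]):
  rot[0] = rppqpqqqqqrrq$
  rot[1] = ppqpqqqqqrrq$r
  rot[2] = pqpqqqqqrrq$rp
  rot[3] = qpqqqqqrrq$rpp
  rot[4] = pqqqqqrrq$rppq
  rot[5] = qqqqqrrq$rppqp
  rot[6] = qqqqrrq$rppqpq
  rot[7] = qqqrrq$rppqpqq
  rot[8] = qqrrq$rppqpqqq
  rot[9] = qrrq$rppqpqqqq
  rot[10] = rrq$rppqpqqqqq
  rot[11] = rq$rppqpqqqqqr
  rot[12] = q$rppqpqqqqqrr
  rot[13] = $rppqpqqqqqrrq
Sorted (with $ < everything):
  sorted[0] = $rppqpqqqqqrrq
  sorted[1] = ppqpqqqqqrrq$r
  sorted[2] = pqpqqqqqrrq$rp
  sorted[3] = pqqqqqrrq$rppq
  sorted[4] = q$rppqpqqqqqrr
  sorted[5] = qpqqqqqrrq$rpp
  sorted[6] = qqqqqrrq$rppqp
  sorted[7] = qqqqrrq$rppqpq
  sorted[8] = qqqrrq$rppqpqq
  sorted[9] = qqrrq$rppqpqqq
  sorted[10] = qrrq$rppqpqqqq
  sorted[11] = rppqpqqqqqrrq$
  sorted[12] = rq$rppqpqqqqqr
  sorted[13] = rrq$rppqpqqqqq
sorted[12] = rq$rppqpqqqqqr

Answer: rq$rppqpqqqqqr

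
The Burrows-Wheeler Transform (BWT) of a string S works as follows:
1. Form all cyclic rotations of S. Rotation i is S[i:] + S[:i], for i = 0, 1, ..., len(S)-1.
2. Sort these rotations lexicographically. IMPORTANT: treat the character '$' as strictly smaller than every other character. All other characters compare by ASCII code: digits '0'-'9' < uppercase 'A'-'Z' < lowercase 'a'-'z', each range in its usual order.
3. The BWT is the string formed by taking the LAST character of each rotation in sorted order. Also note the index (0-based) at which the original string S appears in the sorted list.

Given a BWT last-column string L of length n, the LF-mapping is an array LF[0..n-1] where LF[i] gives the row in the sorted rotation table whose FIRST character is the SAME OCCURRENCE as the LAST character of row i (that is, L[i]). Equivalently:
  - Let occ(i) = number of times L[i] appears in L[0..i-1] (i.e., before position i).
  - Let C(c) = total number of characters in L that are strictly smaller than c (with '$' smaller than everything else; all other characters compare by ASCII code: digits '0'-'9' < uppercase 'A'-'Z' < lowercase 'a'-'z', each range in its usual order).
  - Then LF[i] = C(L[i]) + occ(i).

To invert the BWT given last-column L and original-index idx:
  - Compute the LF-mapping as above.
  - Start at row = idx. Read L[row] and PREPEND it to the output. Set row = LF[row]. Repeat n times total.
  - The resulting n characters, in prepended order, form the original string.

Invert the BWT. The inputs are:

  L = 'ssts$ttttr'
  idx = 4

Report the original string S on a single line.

Answer: ssrttttts$

Derivation:
LF mapping: 2 3 5 4 0 6 7 8 9 1
Walk LF starting at row 4, prepending L[row]:
  step 1: row=4, L[4]='$', prepend. Next row=LF[4]=0
  step 2: row=0, L[0]='s', prepend. Next row=LF[0]=2
  step 3: row=2, L[2]='t', prepend. Next row=LF[2]=5
  step 4: row=5, L[5]='t', prepend. Next row=LF[5]=6
  step 5: row=6, L[6]='t', prepend. Next row=LF[6]=7
  step 6: row=7, L[7]='t', prepend. Next row=LF[7]=8
  step 7: row=8, L[8]='t', prepend. Next row=LF[8]=9
  step 8: row=9, L[9]='r', prepend. Next row=LF[9]=1
  step 9: row=1, L[1]='s', prepend. Next row=LF[1]=3
  step 10: row=3, L[3]='s', prepend. Next row=LF[3]=4
Reversed output: ssrttttts$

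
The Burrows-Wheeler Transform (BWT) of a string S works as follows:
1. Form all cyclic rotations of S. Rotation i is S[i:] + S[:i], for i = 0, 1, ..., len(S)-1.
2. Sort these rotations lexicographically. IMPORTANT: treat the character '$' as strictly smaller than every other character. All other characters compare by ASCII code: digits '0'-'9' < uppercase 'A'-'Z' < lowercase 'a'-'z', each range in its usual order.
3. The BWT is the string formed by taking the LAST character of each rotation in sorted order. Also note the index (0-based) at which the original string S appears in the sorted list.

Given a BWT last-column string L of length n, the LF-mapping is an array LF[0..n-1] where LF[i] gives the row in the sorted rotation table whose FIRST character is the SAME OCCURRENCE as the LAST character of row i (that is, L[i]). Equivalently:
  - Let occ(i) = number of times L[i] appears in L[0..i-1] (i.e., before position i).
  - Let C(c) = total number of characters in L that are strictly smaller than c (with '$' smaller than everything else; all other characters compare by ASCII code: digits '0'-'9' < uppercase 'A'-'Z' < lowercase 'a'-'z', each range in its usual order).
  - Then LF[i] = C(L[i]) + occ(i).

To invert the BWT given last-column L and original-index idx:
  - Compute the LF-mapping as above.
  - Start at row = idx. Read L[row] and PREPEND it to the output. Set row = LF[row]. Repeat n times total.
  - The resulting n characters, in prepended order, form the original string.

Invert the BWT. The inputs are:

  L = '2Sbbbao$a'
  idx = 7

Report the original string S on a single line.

Answer: baobabS2$

Derivation:
LF mapping: 1 2 5 6 7 3 8 0 4
Walk LF starting at row 7, prepending L[row]:
  step 1: row=7, L[7]='$', prepend. Next row=LF[7]=0
  step 2: row=0, L[0]='2', prepend. Next row=LF[0]=1
  step 3: row=1, L[1]='S', prepend. Next row=LF[1]=2
  step 4: row=2, L[2]='b', prepend. Next row=LF[2]=5
  step 5: row=5, L[5]='a', prepend. Next row=LF[5]=3
  step 6: row=3, L[3]='b', prepend. Next row=LF[3]=6
  step 7: row=6, L[6]='o', prepend. Next row=LF[6]=8
  step 8: row=8, L[8]='a', prepend. Next row=LF[8]=4
  step 9: row=4, L[4]='b', prepend. Next row=LF[4]=7
Reversed output: baobabS2$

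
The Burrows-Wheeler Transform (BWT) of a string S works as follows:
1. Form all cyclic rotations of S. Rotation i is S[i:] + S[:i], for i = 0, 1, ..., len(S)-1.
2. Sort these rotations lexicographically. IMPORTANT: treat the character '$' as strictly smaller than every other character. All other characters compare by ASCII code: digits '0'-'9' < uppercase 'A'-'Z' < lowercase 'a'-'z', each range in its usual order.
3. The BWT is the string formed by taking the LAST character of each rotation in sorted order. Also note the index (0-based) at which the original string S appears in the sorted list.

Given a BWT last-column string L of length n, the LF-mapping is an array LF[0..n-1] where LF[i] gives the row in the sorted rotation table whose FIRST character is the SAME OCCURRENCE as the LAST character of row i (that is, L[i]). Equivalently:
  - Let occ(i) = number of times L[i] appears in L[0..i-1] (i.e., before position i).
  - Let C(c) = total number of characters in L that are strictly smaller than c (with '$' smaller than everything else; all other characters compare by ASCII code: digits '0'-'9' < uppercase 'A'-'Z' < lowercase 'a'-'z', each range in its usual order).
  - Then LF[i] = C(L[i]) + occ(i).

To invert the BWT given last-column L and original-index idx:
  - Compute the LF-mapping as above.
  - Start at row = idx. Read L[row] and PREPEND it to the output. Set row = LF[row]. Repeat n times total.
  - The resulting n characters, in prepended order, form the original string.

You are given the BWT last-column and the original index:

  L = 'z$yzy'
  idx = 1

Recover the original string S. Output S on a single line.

Answer: yyzz$

Derivation:
LF mapping: 3 0 1 4 2
Walk LF starting at row 1, prepending L[row]:
  step 1: row=1, L[1]='$', prepend. Next row=LF[1]=0
  step 2: row=0, L[0]='z', prepend. Next row=LF[0]=3
  step 3: row=3, L[3]='z', prepend. Next row=LF[3]=4
  step 4: row=4, L[4]='y', prepend. Next row=LF[4]=2
  step 5: row=2, L[2]='y', prepend. Next row=LF[2]=1
Reversed output: yyzz$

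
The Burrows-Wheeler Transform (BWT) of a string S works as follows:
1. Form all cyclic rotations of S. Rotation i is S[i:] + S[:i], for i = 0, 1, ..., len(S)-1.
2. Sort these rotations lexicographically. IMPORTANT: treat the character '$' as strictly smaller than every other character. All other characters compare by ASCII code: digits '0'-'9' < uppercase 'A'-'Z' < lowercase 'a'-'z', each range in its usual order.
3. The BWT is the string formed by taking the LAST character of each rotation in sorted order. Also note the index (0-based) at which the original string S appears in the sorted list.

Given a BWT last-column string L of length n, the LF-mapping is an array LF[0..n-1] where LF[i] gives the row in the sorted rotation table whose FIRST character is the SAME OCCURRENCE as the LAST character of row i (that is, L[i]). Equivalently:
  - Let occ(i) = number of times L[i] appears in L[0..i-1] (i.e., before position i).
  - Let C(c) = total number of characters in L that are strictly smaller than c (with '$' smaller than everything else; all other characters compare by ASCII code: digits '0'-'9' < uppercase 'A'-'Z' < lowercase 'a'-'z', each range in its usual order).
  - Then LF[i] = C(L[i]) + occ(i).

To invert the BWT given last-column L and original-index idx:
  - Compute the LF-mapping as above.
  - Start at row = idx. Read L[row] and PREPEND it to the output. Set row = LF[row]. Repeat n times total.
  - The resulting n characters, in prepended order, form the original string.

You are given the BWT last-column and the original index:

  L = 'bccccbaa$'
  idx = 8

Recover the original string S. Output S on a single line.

Answer: cbcacacb$

Derivation:
LF mapping: 3 5 6 7 8 4 1 2 0
Walk LF starting at row 8, prepending L[row]:
  step 1: row=8, L[8]='$', prepend. Next row=LF[8]=0
  step 2: row=0, L[0]='b', prepend. Next row=LF[0]=3
  step 3: row=3, L[3]='c', prepend. Next row=LF[3]=7
  step 4: row=7, L[7]='a', prepend. Next row=LF[7]=2
  step 5: row=2, L[2]='c', prepend. Next row=LF[2]=6
  step 6: row=6, L[6]='a', prepend. Next row=LF[6]=1
  step 7: row=1, L[1]='c', prepend. Next row=LF[1]=5
  step 8: row=5, L[5]='b', prepend. Next row=LF[5]=4
  step 9: row=4, L[4]='c', prepend. Next row=LF[4]=8
Reversed output: cbcacacb$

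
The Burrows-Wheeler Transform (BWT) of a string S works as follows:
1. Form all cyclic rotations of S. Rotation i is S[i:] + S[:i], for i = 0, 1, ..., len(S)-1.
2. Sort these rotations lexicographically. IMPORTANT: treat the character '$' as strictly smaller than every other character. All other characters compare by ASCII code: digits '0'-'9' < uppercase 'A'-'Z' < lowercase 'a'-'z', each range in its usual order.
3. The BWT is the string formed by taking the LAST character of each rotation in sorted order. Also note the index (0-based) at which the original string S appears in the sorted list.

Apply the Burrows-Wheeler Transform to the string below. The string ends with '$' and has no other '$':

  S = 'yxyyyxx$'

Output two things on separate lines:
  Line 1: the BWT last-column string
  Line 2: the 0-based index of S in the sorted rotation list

Answer: xxyyy$yx
5

Derivation:
All 8 rotations (rotation i = S[i:]+S[:i]):
  rot[0] = yxyyyxx$
  rot[1] = xyyyxx$y
  rot[2] = yyyxx$yx
  rot[3] = yyxx$yxy
  rot[4] = yxx$yxyy
  rot[5] = xx$yxyyy
  rot[6] = x$yxyyyx
  rot[7] = $yxyyyxx
Sorted (with $ < everything):
  sorted[0] = $yxyyyxx  (last char: 'x')
  sorted[1] = x$yxyyyx  (last char: 'x')
  sorted[2] = xx$yxyyy  (last char: 'y')
  sorted[3] = xyyyxx$y  (last char: 'y')
  sorted[4] = yxx$yxyy  (last char: 'y')
  sorted[5] = yxyyyxx$  (last char: '$')
  sorted[6] = yyxx$yxy  (last char: 'y')
  sorted[7] = yyyxx$yx  (last char: 'x')
Last column: xxyyy$yx
Original string S is at sorted index 5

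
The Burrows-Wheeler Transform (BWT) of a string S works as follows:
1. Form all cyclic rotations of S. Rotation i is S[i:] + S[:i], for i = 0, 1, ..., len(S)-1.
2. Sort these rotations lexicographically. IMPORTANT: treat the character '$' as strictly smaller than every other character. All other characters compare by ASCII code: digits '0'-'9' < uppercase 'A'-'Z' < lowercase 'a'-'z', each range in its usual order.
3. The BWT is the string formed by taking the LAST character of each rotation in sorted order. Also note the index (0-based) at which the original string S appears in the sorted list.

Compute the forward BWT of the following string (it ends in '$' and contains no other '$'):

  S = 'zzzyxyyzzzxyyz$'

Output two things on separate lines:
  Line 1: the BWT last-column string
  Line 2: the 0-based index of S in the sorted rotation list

Answer: zzyzxxyyyzzzzy$
14

Derivation:
All 15 rotations (rotation i = S[i:]+S[:i]):
  rot[0] = zzzyxyyzzzxyyz$
  rot[1] = zzyxyyzzzxyyz$z
  rot[2] = zyxyyzzzxyyz$zz
  rot[3] = yxyyzzzxyyz$zzz
  rot[4] = xyyzzzxyyz$zzzy
  rot[5] = yyzzzxyyz$zzzyx
  rot[6] = yzzzxyyz$zzzyxy
  rot[7] = zzzxyyz$zzzyxyy
  rot[8] = zzxyyz$zzzyxyyz
  rot[9] = zxyyz$zzzyxyyzz
  rot[10] = xyyz$zzzyxyyzzz
  rot[11] = yyz$zzzyxyyzzzx
  rot[12] = yz$zzzyxyyzzzxy
  rot[13] = z$zzzyxyyzzzxyy
  rot[14] = $zzzyxyyzzzxyyz
Sorted (with $ < everything):
  sorted[0] = $zzzyxyyzzzxyyz  (last char: 'z')
  sorted[1] = xyyz$zzzyxyyzzz  (last char: 'z')
  sorted[2] = xyyzzzxyyz$zzzy  (last char: 'y')
  sorted[3] = yxyyzzzxyyz$zzz  (last char: 'z')
  sorted[4] = yyz$zzzyxyyzzzx  (last char: 'x')
  sorted[5] = yyzzzxyyz$zzzyx  (last char: 'x')
  sorted[6] = yz$zzzyxyyzzzxy  (last char: 'y')
  sorted[7] = yzzzxyyz$zzzyxy  (last char: 'y')
  sorted[8] = z$zzzyxyyzzzxyy  (last char: 'y')
  sorted[9] = zxyyz$zzzyxyyzz  (last char: 'z')
  sorted[10] = zyxyyzzzxyyz$zz  (last char: 'z')
  sorted[11] = zzxyyz$zzzyxyyz  (last char: 'z')
  sorted[12] = zzyxyyzzzxyyz$z  (last char: 'z')
  sorted[13] = zzzxyyz$zzzyxyy  (last char: 'y')
  sorted[14] = zzzyxyyzzzxyyz$  (last char: '$')
Last column: zzyzxxyyyzzzzy$
Original string S is at sorted index 14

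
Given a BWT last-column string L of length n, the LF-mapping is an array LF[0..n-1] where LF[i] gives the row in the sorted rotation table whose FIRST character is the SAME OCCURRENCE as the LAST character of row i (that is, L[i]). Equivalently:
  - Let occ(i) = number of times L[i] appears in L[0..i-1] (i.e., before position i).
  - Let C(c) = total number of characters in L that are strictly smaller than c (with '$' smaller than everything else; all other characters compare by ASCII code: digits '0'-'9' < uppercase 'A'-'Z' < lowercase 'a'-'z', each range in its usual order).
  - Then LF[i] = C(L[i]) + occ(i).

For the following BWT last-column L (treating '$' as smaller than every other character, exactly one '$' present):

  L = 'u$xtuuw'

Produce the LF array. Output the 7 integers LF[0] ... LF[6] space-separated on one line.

Char counts: '$':1, 't':1, 'u':3, 'w':1, 'x':1
C (first-col start): C('$')=0, C('t')=1, C('u')=2, C('w')=5, C('x')=6
L[0]='u': occ=0, LF[0]=C('u')+0=2+0=2
L[1]='$': occ=0, LF[1]=C('$')+0=0+0=0
L[2]='x': occ=0, LF[2]=C('x')+0=6+0=6
L[3]='t': occ=0, LF[3]=C('t')+0=1+0=1
L[4]='u': occ=1, LF[4]=C('u')+1=2+1=3
L[5]='u': occ=2, LF[5]=C('u')+2=2+2=4
L[6]='w': occ=0, LF[6]=C('w')+0=5+0=5

Answer: 2 0 6 1 3 4 5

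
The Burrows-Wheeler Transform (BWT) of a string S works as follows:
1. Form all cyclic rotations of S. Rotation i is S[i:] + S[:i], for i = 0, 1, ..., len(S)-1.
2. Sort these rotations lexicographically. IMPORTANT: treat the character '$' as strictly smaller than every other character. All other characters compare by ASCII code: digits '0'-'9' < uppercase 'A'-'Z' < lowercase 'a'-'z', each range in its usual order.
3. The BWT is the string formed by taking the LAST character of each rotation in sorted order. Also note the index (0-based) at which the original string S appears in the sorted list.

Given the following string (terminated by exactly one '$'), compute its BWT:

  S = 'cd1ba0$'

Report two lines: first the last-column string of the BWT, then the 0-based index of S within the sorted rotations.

All 7 rotations (rotation i = S[i:]+S[:i]):
  rot[0] = cd1ba0$
  rot[1] = d1ba0$c
  rot[2] = 1ba0$cd
  rot[3] = ba0$cd1
  rot[4] = a0$cd1b
  rot[5] = 0$cd1ba
  rot[6] = $cd1ba0
Sorted (with $ < everything):
  sorted[0] = $cd1ba0  (last char: '0')
  sorted[1] = 0$cd1ba  (last char: 'a')
  sorted[2] = 1ba0$cd  (last char: 'd')
  sorted[3] = a0$cd1b  (last char: 'b')
  sorted[4] = ba0$cd1  (last char: '1')
  sorted[5] = cd1ba0$  (last char: '$')
  sorted[6] = d1ba0$c  (last char: 'c')
Last column: 0adb1$c
Original string S is at sorted index 5

Answer: 0adb1$c
5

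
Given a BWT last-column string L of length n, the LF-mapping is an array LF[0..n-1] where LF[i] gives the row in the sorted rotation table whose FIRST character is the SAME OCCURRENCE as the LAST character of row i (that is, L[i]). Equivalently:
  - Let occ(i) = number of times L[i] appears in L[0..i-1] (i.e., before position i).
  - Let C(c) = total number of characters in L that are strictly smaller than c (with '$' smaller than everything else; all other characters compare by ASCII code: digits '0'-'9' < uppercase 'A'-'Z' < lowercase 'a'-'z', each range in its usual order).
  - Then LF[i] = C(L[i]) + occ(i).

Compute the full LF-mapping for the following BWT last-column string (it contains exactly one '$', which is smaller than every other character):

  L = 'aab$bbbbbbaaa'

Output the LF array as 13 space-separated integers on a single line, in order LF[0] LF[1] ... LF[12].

Answer: 1 2 6 0 7 8 9 10 11 12 3 4 5

Derivation:
Char counts: '$':1, 'a':5, 'b':7
C (first-col start): C('$')=0, C('a')=1, C('b')=6
L[0]='a': occ=0, LF[0]=C('a')+0=1+0=1
L[1]='a': occ=1, LF[1]=C('a')+1=1+1=2
L[2]='b': occ=0, LF[2]=C('b')+0=6+0=6
L[3]='$': occ=0, LF[3]=C('$')+0=0+0=0
L[4]='b': occ=1, LF[4]=C('b')+1=6+1=7
L[5]='b': occ=2, LF[5]=C('b')+2=6+2=8
L[6]='b': occ=3, LF[6]=C('b')+3=6+3=9
L[7]='b': occ=4, LF[7]=C('b')+4=6+4=10
L[8]='b': occ=5, LF[8]=C('b')+5=6+5=11
L[9]='b': occ=6, LF[9]=C('b')+6=6+6=12
L[10]='a': occ=2, LF[10]=C('a')+2=1+2=3
L[11]='a': occ=3, LF[11]=C('a')+3=1+3=4
L[12]='a': occ=4, LF[12]=C('a')+4=1+4=5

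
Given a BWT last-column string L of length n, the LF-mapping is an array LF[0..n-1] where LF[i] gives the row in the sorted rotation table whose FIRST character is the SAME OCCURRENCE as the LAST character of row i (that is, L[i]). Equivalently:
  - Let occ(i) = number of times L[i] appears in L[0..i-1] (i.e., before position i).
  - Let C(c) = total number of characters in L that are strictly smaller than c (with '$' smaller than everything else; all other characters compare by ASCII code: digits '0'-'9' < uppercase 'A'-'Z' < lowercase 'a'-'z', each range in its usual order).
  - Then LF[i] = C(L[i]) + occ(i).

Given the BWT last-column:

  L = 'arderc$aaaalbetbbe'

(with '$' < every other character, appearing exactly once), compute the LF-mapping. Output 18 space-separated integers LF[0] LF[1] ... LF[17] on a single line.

Char counts: '$':1, 'a':5, 'b':3, 'c':1, 'd':1, 'e':3, 'l':1, 'r':2, 't':1
C (first-col start): C('$')=0, C('a')=1, C('b')=6, C('c')=9, C('d')=10, C('e')=11, C('l')=14, C('r')=15, C('t')=17
L[0]='a': occ=0, LF[0]=C('a')+0=1+0=1
L[1]='r': occ=0, LF[1]=C('r')+0=15+0=15
L[2]='d': occ=0, LF[2]=C('d')+0=10+0=10
L[3]='e': occ=0, LF[3]=C('e')+0=11+0=11
L[4]='r': occ=1, LF[4]=C('r')+1=15+1=16
L[5]='c': occ=0, LF[5]=C('c')+0=9+0=9
L[6]='$': occ=0, LF[6]=C('$')+0=0+0=0
L[7]='a': occ=1, LF[7]=C('a')+1=1+1=2
L[8]='a': occ=2, LF[8]=C('a')+2=1+2=3
L[9]='a': occ=3, LF[9]=C('a')+3=1+3=4
L[10]='a': occ=4, LF[10]=C('a')+4=1+4=5
L[11]='l': occ=0, LF[11]=C('l')+0=14+0=14
L[12]='b': occ=0, LF[12]=C('b')+0=6+0=6
L[13]='e': occ=1, LF[13]=C('e')+1=11+1=12
L[14]='t': occ=0, LF[14]=C('t')+0=17+0=17
L[15]='b': occ=1, LF[15]=C('b')+1=6+1=7
L[16]='b': occ=2, LF[16]=C('b')+2=6+2=8
L[17]='e': occ=2, LF[17]=C('e')+2=11+2=13

Answer: 1 15 10 11 16 9 0 2 3 4 5 14 6 12 17 7 8 13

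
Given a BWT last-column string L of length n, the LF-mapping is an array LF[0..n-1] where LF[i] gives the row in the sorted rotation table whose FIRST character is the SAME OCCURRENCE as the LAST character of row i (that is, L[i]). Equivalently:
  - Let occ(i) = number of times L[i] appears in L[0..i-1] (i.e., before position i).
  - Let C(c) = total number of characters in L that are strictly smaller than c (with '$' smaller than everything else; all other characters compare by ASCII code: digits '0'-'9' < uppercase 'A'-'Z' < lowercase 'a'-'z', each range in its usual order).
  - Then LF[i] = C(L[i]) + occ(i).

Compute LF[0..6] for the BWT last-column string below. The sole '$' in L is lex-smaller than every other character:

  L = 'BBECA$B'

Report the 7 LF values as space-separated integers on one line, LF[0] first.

Char counts: '$':1, 'A':1, 'B':3, 'C':1, 'E':1
C (first-col start): C('$')=0, C('A')=1, C('B')=2, C('C')=5, C('E')=6
L[0]='B': occ=0, LF[0]=C('B')+0=2+0=2
L[1]='B': occ=1, LF[1]=C('B')+1=2+1=3
L[2]='E': occ=0, LF[2]=C('E')+0=6+0=6
L[3]='C': occ=0, LF[3]=C('C')+0=5+0=5
L[4]='A': occ=0, LF[4]=C('A')+0=1+0=1
L[5]='$': occ=0, LF[5]=C('$')+0=0+0=0
L[6]='B': occ=2, LF[6]=C('B')+2=2+2=4

Answer: 2 3 6 5 1 0 4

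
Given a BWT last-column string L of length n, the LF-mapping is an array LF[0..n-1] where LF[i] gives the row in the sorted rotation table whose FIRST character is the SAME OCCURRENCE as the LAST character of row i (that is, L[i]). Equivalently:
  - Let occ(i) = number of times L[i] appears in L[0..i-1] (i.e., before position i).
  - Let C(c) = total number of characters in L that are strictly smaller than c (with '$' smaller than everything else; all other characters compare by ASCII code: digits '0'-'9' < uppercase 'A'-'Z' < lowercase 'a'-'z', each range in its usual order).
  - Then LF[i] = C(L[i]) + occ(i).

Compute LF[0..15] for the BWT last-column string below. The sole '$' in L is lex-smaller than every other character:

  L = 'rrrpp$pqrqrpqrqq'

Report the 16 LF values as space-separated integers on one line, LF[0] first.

Answer: 10 11 12 1 2 0 3 5 13 6 14 4 7 15 8 9

Derivation:
Char counts: '$':1, 'p':4, 'q':5, 'r':6
C (first-col start): C('$')=0, C('p')=1, C('q')=5, C('r')=10
L[0]='r': occ=0, LF[0]=C('r')+0=10+0=10
L[1]='r': occ=1, LF[1]=C('r')+1=10+1=11
L[2]='r': occ=2, LF[2]=C('r')+2=10+2=12
L[3]='p': occ=0, LF[3]=C('p')+0=1+0=1
L[4]='p': occ=1, LF[4]=C('p')+1=1+1=2
L[5]='$': occ=0, LF[5]=C('$')+0=0+0=0
L[6]='p': occ=2, LF[6]=C('p')+2=1+2=3
L[7]='q': occ=0, LF[7]=C('q')+0=5+0=5
L[8]='r': occ=3, LF[8]=C('r')+3=10+3=13
L[9]='q': occ=1, LF[9]=C('q')+1=5+1=6
L[10]='r': occ=4, LF[10]=C('r')+4=10+4=14
L[11]='p': occ=3, LF[11]=C('p')+3=1+3=4
L[12]='q': occ=2, LF[12]=C('q')+2=5+2=7
L[13]='r': occ=5, LF[13]=C('r')+5=10+5=15
L[14]='q': occ=3, LF[14]=C('q')+3=5+3=8
L[15]='q': occ=4, LF[15]=C('q')+4=5+4=9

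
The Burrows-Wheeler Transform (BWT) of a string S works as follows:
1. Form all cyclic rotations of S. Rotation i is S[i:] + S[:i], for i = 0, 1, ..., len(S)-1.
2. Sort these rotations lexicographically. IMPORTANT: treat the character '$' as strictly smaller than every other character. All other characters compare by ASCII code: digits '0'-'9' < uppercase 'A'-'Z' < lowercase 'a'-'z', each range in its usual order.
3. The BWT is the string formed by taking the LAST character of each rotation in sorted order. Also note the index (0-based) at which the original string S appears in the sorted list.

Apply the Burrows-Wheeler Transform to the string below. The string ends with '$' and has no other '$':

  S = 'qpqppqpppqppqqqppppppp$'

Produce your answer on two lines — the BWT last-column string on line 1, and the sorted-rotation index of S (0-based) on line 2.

All 23 rotations (rotation i = S[i:]+S[:i]):
  rot[0] = qpqppqpppqppqqqppppppp$
  rot[1] = pqppqpppqppqqqppppppp$q
  rot[2] = qppqpppqppqqqppppppp$qp
  rot[3] = ppqpppqppqqqppppppp$qpq
  rot[4] = pqpppqppqqqppppppp$qpqp
  rot[5] = qpppqppqqqppppppp$qpqpp
  rot[6] = pppqppqqqppppppp$qpqppq
  rot[7] = ppqppqqqppppppp$qpqppqp
  rot[8] = pqppqqqppppppp$qpqppqpp
  rot[9] = qppqqqppppppp$qpqppqppp
  rot[10] = ppqqqppppppp$qpqppqpppq
  rot[11] = pqqqppppppp$qpqppqpppqp
  rot[12] = qqqppppppp$qpqppqpppqpp
  rot[13] = qqppppppp$qpqppqpppqppq
  rot[14] = qppppppp$qpqppqpppqppqq
  rot[15] = ppppppp$qpqppqpppqppqqq
  rot[16] = pppppp$qpqppqpppqppqqqp
  rot[17] = ppppp$qpqppqpppqppqqqpp
  rot[18] = pppp$qpqppqpppqppqqqppp
  rot[19] = ppp$qpqppqpppqppqqqpppp
  rot[20] = pp$qpqppqpppqppqqqppppp
  rot[21] = p$qpqppqpppqppqqqpppppp
  rot[22] = $qpqppqpppqppqqqppppppp
Sorted (with $ < everything):
  sorted[0] = $qpqppqpppqppqqqppppppp  (last char: 'p')
  sorted[1] = p$qpqppqpppqppqqqpppppp  (last char: 'p')
  sorted[2] = pp$qpqppqpppqppqqqppppp  (last char: 'p')
  sorted[3] = ppp$qpqppqpppqppqqqpppp  (last char: 'p')
  sorted[4] = pppp$qpqppqpppqppqqqppp  (last char: 'p')
  sorted[5] = ppppp$qpqppqpppqppqqqpp  (last char: 'p')
  sorted[6] = pppppp$qpqppqpppqppqqqp  (last char: 'p')
  sorted[7] = ppppppp$qpqppqpppqppqqq  (last char: 'q')
  sorted[8] = pppqppqqqppppppp$qpqppq  (last char: 'q')
  sorted[9] = ppqpppqppqqqppppppp$qpq  (last char: 'q')
  sorted[10] = ppqppqqqppppppp$qpqppqp  (last char: 'p')
  sorted[11] = ppqqqppppppp$qpqppqpppq  (last char: 'q')
  sorted[12] = pqpppqppqqqppppppp$qpqp  (last char: 'p')
  sorted[13] = pqppqpppqppqqqppppppp$q  (last char: 'q')
  sorted[14] = pqppqqqppppppp$qpqppqpp  (last char: 'p')
  sorted[15] = pqqqppppppp$qpqppqpppqp  (last char: 'p')
  sorted[16] = qppppppp$qpqppqpppqppqq  (last char: 'q')
  sorted[17] = qpppqppqqqppppppp$qpqpp  (last char: 'p')
  sorted[18] = qppqpppqppqqqppppppp$qp  (last char: 'p')
  sorted[19] = qppqqqppppppp$qpqppqppp  (last char: 'p')
  sorted[20] = qpqppqpppqppqqqppppppp$  (last char: '$')
  sorted[21] = qqppppppp$qpqppqpppqppq  (last char: 'q')
  sorted[22] = qqqppppppp$qpqppqpppqpp  (last char: 'p')
Last column: pppppppqqqpqpqppqppp$qp
Original string S is at sorted index 20

Answer: pppppppqqqpqpqppqppp$qp
20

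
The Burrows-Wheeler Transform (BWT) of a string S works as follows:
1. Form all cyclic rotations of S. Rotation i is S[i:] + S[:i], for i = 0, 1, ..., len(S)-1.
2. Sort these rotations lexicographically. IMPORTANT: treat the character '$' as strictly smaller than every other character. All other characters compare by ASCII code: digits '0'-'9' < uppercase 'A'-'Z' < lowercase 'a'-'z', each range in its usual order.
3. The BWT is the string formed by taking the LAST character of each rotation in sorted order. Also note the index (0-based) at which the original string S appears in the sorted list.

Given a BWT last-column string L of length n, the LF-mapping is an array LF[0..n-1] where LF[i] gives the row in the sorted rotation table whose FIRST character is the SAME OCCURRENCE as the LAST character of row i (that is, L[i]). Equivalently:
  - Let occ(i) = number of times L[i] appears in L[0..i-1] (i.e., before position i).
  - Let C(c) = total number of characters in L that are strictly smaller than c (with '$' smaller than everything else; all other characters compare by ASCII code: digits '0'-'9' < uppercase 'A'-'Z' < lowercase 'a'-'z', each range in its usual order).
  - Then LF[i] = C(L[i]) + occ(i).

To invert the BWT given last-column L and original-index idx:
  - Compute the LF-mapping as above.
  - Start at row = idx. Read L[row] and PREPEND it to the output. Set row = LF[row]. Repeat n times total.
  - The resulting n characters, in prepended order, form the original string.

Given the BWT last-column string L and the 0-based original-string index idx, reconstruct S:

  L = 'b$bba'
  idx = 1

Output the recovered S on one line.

Answer: abbb$

Derivation:
LF mapping: 2 0 3 4 1
Walk LF starting at row 1, prepending L[row]:
  step 1: row=1, L[1]='$', prepend. Next row=LF[1]=0
  step 2: row=0, L[0]='b', prepend. Next row=LF[0]=2
  step 3: row=2, L[2]='b', prepend. Next row=LF[2]=3
  step 4: row=3, L[3]='b', prepend. Next row=LF[3]=4
  step 5: row=4, L[4]='a', prepend. Next row=LF[4]=1
Reversed output: abbb$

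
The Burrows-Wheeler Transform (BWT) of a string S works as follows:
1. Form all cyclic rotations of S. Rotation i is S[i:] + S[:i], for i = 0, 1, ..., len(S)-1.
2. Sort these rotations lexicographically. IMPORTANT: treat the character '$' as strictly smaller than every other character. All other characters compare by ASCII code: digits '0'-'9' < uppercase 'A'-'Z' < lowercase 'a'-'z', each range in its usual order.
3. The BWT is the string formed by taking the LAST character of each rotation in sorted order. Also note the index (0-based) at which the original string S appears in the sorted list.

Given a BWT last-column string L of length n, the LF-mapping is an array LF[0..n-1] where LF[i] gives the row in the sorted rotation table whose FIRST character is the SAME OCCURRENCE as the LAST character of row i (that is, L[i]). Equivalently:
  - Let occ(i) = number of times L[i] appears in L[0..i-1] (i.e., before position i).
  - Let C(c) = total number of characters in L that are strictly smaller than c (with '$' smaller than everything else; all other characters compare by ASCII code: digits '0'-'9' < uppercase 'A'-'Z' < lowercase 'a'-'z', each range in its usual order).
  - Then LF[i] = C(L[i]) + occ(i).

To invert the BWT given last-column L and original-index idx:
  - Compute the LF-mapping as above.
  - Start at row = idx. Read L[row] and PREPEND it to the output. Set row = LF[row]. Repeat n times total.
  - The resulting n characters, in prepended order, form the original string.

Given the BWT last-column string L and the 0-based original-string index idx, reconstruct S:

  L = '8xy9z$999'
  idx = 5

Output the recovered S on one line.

LF mapping: 1 6 7 2 8 0 3 4 5
Walk LF starting at row 5, prepending L[row]:
  step 1: row=5, L[5]='$', prepend. Next row=LF[5]=0
  step 2: row=0, L[0]='8', prepend. Next row=LF[0]=1
  step 3: row=1, L[1]='x', prepend. Next row=LF[1]=6
  step 4: row=6, L[6]='9', prepend. Next row=LF[6]=3
  step 5: row=3, L[3]='9', prepend. Next row=LF[3]=2
  step 6: row=2, L[2]='y', prepend. Next row=LF[2]=7
  step 7: row=7, L[7]='9', prepend. Next row=LF[7]=4
  step 8: row=4, L[4]='z', prepend. Next row=LF[4]=8
  step 9: row=8, L[8]='9', prepend. Next row=LF[8]=5
Reversed output: 9z9y99x8$

Answer: 9z9y99x8$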